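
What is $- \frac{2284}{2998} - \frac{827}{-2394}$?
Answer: $- \frac{1494275}{3588606} \approx -0.41639$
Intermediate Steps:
$- \frac{2284}{2998} - \frac{827}{-2394} = \left(-2284\right) \frac{1}{2998} - - \frac{827}{2394} = - \frac{1142}{1499} + \frac{827}{2394} = - \frac{1494275}{3588606}$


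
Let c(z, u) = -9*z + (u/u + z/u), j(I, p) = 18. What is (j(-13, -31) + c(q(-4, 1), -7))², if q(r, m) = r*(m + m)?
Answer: 416025/49 ≈ 8490.3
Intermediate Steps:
q(r, m) = 2*m*r (q(r, m) = r*(2*m) = 2*m*r)
c(z, u) = 1 - 9*z + z/u (c(z, u) = -9*z + (1 + z/u) = 1 - 9*z + z/u)
(j(-13, -31) + c(q(-4, 1), -7))² = (18 + (1 - 18*(-4) + (2*1*(-4))/(-7)))² = (18 + (1 - 9*(-8) - 8*(-⅐)))² = (18 + (1 + 72 + 8/7))² = (18 + 519/7)² = (645/7)² = 416025/49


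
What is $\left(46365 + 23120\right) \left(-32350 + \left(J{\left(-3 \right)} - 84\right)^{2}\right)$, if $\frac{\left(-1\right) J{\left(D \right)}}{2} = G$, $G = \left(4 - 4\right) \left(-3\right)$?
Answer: $-1757553590$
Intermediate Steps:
$G = 0$ ($G = 0 \left(-3\right) = 0$)
$J{\left(D \right)} = 0$ ($J{\left(D \right)} = \left(-2\right) 0 = 0$)
$\left(46365 + 23120\right) \left(-32350 + \left(J{\left(-3 \right)} - 84\right)^{2}\right) = \left(46365 + 23120\right) \left(-32350 + \left(0 - 84\right)^{2}\right) = 69485 \left(-32350 + \left(-84\right)^{2}\right) = 69485 \left(-32350 + 7056\right) = 69485 \left(-25294\right) = -1757553590$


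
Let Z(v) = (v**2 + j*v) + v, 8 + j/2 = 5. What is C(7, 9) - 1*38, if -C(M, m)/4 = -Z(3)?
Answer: -62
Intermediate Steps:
j = -6 (j = -16 + 2*5 = -16 + 10 = -6)
Z(v) = v**2 - 5*v (Z(v) = (v**2 - 6*v) + v = v**2 - 5*v)
C(M, m) = -24 (C(M, m) = -(-4)*3*(-5 + 3) = -(-4)*3*(-2) = -(-4)*(-6) = -4*6 = -24)
C(7, 9) - 1*38 = -24 - 1*38 = -24 - 38 = -62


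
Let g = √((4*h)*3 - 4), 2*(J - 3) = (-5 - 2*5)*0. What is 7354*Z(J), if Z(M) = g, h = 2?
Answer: 14708*√5 ≈ 32888.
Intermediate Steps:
J = 3 (J = 3 + ((-5 - 2*5)*0)/2 = 3 + ((-5 - 10)*0)/2 = 3 + (-15*0)/2 = 3 + (½)*0 = 3 + 0 = 3)
g = 2*√5 (g = √((4*2)*3 - 4) = √(8*3 - 4) = √(24 - 4) = √20 = 2*√5 ≈ 4.4721)
Z(M) = 2*√5
7354*Z(J) = 7354*(2*√5) = 14708*√5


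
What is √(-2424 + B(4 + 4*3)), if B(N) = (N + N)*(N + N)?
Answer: 10*I*√14 ≈ 37.417*I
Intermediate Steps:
B(N) = 4*N² (B(N) = (2*N)*(2*N) = 4*N²)
√(-2424 + B(4 + 4*3)) = √(-2424 + 4*(4 + 4*3)²) = √(-2424 + 4*(4 + 12)²) = √(-2424 + 4*16²) = √(-2424 + 4*256) = √(-2424 + 1024) = √(-1400) = 10*I*√14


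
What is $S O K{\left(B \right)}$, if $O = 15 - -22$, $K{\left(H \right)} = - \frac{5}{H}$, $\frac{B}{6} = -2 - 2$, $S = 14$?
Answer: $\frac{1295}{12} \approx 107.92$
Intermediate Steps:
$B = -24$ ($B = 6 \left(-2 - 2\right) = 6 \left(-4\right) = -24$)
$O = 37$ ($O = 15 + 22 = 37$)
$S O K{\left(B \right)} = 14 \cdot 37 \left(- \frac{5}{-24}\right) = 518 \left(\left(-5\right) \left(- \frac{1}{24}\right)\right) = 518 \cdot \frac{5}{24} = \frac{1295}{12}$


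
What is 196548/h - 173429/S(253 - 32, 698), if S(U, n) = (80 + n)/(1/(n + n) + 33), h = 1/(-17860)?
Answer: -3812554046341241/1086088 ≈ -3.5104e+9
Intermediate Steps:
h = -1/17860 ≈ -5.5991e-5
S(U, n) = (80 + n)/(33 + 1/(2*n)) (S(U, n) = (80 + n)/(1/(2*n) + 33) = (80 + n)/(33 + 1/(2*n)))
196548/h - 173429/S(253 - 32, 698) = 196548/(-1/17860) - 173429*(1 + 66*698)/(1396*(80 + 698)) = 196548*(-17860) - 173429/(2*698*778/(1 + 46068)) = -3510347280 - 173429/(2*698*778/46069) = -3510347280 - 173429/(2*698*(1/46069)*778) = -3510347280 - 173429/1086088/46069 = -3510347280 - 173429*46069/1086088 = -3510347280 - 7989700601/1086088 = -3812554046341241/1086088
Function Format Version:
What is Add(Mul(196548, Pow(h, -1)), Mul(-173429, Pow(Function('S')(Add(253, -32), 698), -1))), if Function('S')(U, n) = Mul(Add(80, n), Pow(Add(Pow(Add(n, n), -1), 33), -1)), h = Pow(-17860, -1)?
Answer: Rational(-3812554046341241, 1086088) ≈ -3.5104e+9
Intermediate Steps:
h = Rational(-1, 17860) ≈ -5.5991e-5
Function('S')(U, n) = Mul(Pow(Add(33, Mul(Rational(1, 2), Pow(n, -1))), -1), Add(80, n)) (Function('S')(U, n) = Mul(Add(80, n), Pow(Add(Pow(Mul(2, n), -1), 33), -1)) = Mul(Add(80, n), Pow(Add(Mul(Rational(1, 2), Pow(n, -1)), 33), -1)) = Mul(Add(80, n), Pow(Add(33, Mul(Rational(1, 2), Pow(n, -1))), -1)) = Mul(Pow(Add(33, Mul(Rational(1, 2), Pow(n, -1))), -1), Add(80, n)))
Add(Mul(196548, Pow(h, -1)), Mul(-173429, Pow(Function('S')(Add(253, -32), 698), -1))) = Add(Mul(196548, Pow(Rational(-1, 17860), -1)), Mul(-173429, Pow(Mul(2, 698, Pow(Add(1, Mul(66, 698)), -1), Add(80, 698)), -1))) = Add(Mul(196548, -17860), Mul(-173429, Pow(Mul(2, 698, Pow(Add(1, 46068), -1), 778), -1))) = Add(-3510347280, Mul(-173429, Pow(Mul(2, 698, Pow(46069, -1), 778), -1))) = Add(-3510347280, Mul(-173429, Pow(Mul(2, 698, Rational(1, 46069), 778), -1))) = Add(-3510347280, Mul(-173429, Pow(Rational(1086088, 46069), -1))) = Add(-3510347280, Mul(-173429, Rational(46069, 1086088))) = Add(-3510347280, Rational(-7989700601, 1086088)) = Rational(-3812554046341241, 1086088)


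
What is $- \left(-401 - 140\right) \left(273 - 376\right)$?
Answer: $-55723$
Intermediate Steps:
$- \left(-401 - 140\right) \left(273 - 376\right) = - \left(-541\right) \left(-103\right) = \left(-1\right) 55723 = -55723$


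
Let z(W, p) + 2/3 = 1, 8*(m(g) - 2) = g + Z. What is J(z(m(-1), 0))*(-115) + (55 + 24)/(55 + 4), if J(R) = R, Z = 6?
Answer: -6548/177 ≈ -36.994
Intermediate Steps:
m(g) = 11/4 + g/8 (m(g) = 2 + (g + 6)/8 = 2 + (6 + g)/8 = 2 + (¾ + g/8) = 11/4 + g/8)
z(W, p) = ⅓ (z(W, p) = -⅔ + 1 = ⅓)
J(z(m(-1), 0))*(-115) + (55 + 24)/(55 + 4) = (⅓)*(-115) + (55 + 24)/(55 + 4) = -115/3 + 79/59 = -6548/177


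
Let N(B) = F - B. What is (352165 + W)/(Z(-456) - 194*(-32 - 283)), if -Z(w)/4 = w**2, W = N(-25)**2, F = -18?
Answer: -176107/385317 ≈ -0.45704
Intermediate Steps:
N(B) = -18 - B
W = 49 (W = (-18 - 1*(-25))**2 = (-18 + 25)**2 = 7**2 = 49)
Z(w) = -4*w**2
(352165 + W)/(Z(-456) - 194*(-32 - 283)) = (352165 + 49)/(-4*(-456)**2 - 194*(-32 - 283)) = 352214/(-4*207936 - 194*(-315)) = 352214/(-831744 + 61110) = 352214/(-770634) = 352214*(-1/770634) = -176107/385317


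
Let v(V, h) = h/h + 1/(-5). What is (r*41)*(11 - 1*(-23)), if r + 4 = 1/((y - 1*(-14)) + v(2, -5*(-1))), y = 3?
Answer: -489294/89 ≈ -5497.7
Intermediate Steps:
v(V, h) = ⅘ (v(V, h) = 1 + 1*(-⅕) = 1 - ⅕ = ⅘)
r = -351/89 (r = -4 + 1/((3 - 1*(-14)) + ⅘) = -4 + 1/((3 + 14) + ⅘) = -4 + 1/(17 + ⅘) = -4 + 1/(89/5) = -4 + 5/89 = -351/89 ≈ -3.9438)
(r*41)*(11 - 1*(-23)) = (-351/89*41)*(11 - 1*(-23)) = -14391*(11 + 23)/89 = -14391/89*34 = -489294/89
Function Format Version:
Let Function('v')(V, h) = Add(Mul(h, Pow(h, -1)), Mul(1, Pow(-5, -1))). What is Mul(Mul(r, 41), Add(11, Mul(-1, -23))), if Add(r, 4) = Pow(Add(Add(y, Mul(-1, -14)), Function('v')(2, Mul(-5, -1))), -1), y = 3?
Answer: Rational(-489294, 89) ≈ -5497.7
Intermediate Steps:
Function('v')(V, h) = Rational(4, 5) (Function('v')(V, h) = Add(1, Mul(1, Rational(-1, 5))) = Add(1, Rational(-1, 5)) = Rational(4, 5))
r = Rational(-351, 89) (r = Add(-4, Pow(Add(Add(3, Mul(-1, -14)), Rational(4, 5)), -1)) = Add(-4, Pow(Add(Add(3, 14), Rational(4, 5)), -1)) = Add(-4, Pow(Add(17, Rational(4, 5)), -1)) = Add(-4, Pow(Rational(89, 5), -1)) = Add(-4, Rational(5, 89)) = Rational(-351, 89) ≈ -3.9438)
Mul(Mul(r, 41), Add(11, Mul(-1, -23))) = Mul(Mul(Rational(-351, 89), 41), Add(11, Mul(-1, -23))) = Mul(Rational(-14391, 89), Add(11, 23)) = Mul(Rational(-14391, 89), 34) = Rational(-489294, 89)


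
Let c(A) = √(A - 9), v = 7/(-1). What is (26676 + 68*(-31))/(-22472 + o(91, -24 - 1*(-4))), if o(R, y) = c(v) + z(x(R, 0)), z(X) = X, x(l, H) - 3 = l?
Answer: -137445676/125193725 - 24568*I/125193725 ≈ -1.0979 - 0.00019624*I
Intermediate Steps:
x(l, H) = 3 + l
v = -7 (v = 7*(-1) = -7)
c(A) = √(-9 + A)
o(R, y) = 3 + R + 4*I (o(R, y) = √(-9 - 7) + (3 + R) = √(-16) + (3 + R) = 4*I + (3 + R) = 3 + R + 4*I)
(26676 + 68*(-31))/(-22472 + o(91, -24 - 1*(-4))) = (26676 + 68*(-31))/(-22472 + (3 + 91 + 4*I)) = (26676 - 2108)/(-22472 + (94 + 4*I)) = 24568/(-22378 + 4*I) = 24568*((-22378 - 4*I)/500774900) = 6142*(-22378 - 4*I)/125193725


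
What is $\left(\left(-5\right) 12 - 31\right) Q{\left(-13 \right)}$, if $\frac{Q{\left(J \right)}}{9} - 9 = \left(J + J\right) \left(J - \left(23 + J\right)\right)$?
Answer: $-497133$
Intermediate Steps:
$Q{\left(J \right)} = 81 - 414 J$ ($Q{\left(J \right)} = 81 + 9 \left(J + J\right) \left(J - \left(23 + J\right)\right) = 81 + 9 \cdot 2 J \left(-23\right) = 81 + 9 \left(- 46 J\right) = 81 - 414 J$)
$\left(\left(-5\right) 12 - 31\right) Q{\left(-13 \right)} = \left(\left(-5\right) 12 - 31\right) \left(81 - -5382\right) = \left(-60 - 31\right) \left(81 + 5382\right) = \left(-91\right) 5463 = -497133$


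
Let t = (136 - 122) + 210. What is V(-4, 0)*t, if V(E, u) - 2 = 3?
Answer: 1120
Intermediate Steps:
t = 224 (t = 14 + 210 = 224)
V(E, u) = 5 (V(E, u) = 2 + 3 = 5)
V(-4, 0)*t = 5*224 = 1120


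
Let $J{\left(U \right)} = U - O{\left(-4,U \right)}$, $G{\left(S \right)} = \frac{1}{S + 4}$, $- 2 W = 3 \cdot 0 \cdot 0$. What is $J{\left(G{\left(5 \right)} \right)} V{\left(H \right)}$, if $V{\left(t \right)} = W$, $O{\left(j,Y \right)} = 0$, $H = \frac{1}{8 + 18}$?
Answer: $0$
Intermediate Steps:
$H = \frac{1}{26} \approx 0.038462$
$W = 0$ ($W = - \frac{3 \cdot 0 \cdot 0}{2} = - \frac{0 \cdot 0}{2} = \left(- \frac{1}{2}\right) 0 = 0$)
$G{\left(S \right)} = \frac{1}{4 + S}$
$J{\left(U \right)} = U$ ($J{\left(U \right)} = U - 0 = U + 0 = U$)
$V{\left(t \right)} = 0$
$J{\left(G{\left(5 \right)} \right)} V{\left(H \right)} = \frac{1}{4 + 5} \cdot 0 = \frac{1}{9} \cdot 0 = 0$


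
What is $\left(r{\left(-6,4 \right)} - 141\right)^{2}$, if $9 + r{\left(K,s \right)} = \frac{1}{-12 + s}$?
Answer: $\frac{1442401}{64} \approx 22538.0$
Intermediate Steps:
$r{\left(K,s \right)} = -9 + \frac{1}{-12 + s}$
$\left(r{\left(-6,4 \right)} - 141\right)^{2} = \left(\frac{109 - 36}{-12 + 4} - 141\right)^{2} = \left(\frac{109 - 36}{-8} - 141\right)^{2} = \left(\left(- \frac{1}{8}\right) 73 - 141\right)^{2} = \left(- \frac{73}{8} - 141\right)^{2} = \left(- \frac{1201}{8}\right)^{2} = \frac{1442401}{64}$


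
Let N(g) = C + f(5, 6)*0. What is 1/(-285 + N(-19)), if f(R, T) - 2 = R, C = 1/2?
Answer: -2/569 ≈ -0.0035149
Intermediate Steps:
C = ½ ≈ 0.50000
f(R, T) = 2 + R
N(g) = ½ (N(g) = ½ + (2 + 5)*0 = ½ + 7*0 = ½ + 0 = ½)
1/(-285 + N(-19)) = 1/(-285 + ½) = 1/(-569/2) = -2/569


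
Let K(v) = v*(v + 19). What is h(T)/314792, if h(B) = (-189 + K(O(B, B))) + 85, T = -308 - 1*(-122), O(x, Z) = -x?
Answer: 19013/157396 ≈ 0.12080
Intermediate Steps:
K(v) = v*(19 + v)
T = -186 (T = -308 + 122 = -186)
h(B) = -104 - B*(19 - B) (h(B) = (-189 + (-B)*(19 - B)) + 85 = (-189 - B*(19 - B)) + 85 = -104 - B*(19 - B))
h(T)/314792 = (-104 - 186*(-19 - 186))/314792 = (-104 - 186*(-205))*(1/314792) = (-104 + 38130)*(1/314792) = 38026*(1/314792) = 19013/157396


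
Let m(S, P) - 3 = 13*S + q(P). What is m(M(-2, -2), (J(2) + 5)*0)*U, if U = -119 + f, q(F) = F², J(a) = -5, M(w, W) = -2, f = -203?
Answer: 7406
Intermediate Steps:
U = -322 (U = -119 - 203 = -322)
m(S, P) = 3 + P² + 13*S (m(S, P) = 3 + (13*S + P²) = 3 + (P² + 13*S) = 3 + P² + 13*S)
m(M(-2, -2), (J(2) + 5)*0)*U = (3 + ((-5 + 5)*0)² + 13*(-2))*(-322) = (3 + (0*0)² - 26)*(-322) = (3 + 0² - 26)*(-322) = (3 + 0 - 26)*(-322) = -23*(-322) = 7406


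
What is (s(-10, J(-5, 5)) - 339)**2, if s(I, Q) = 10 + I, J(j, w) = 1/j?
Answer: 114921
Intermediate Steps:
(s(-10, J(-5, 5)) - 339)**2 = ((10 - 10) - 339)**2 = (0 - 339)**2 = (-339)**2 = 114921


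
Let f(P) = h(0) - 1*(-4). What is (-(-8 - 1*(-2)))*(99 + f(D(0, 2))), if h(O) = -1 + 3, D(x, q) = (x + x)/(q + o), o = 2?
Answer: 630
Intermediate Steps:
D(x, q) = 2*x/(2 + q) (D(x, q) = (x + x)/(q + 2) = (2*x)/(2 + q) = 2*x/(2 + q))
h(O) = 2
f(P) = 6 (f(P) = 2 - 1*(-4) = 2 + 4 = 6)
(-(-8 - 1*(-2)))*(99 + f(D(0, 2))) = (-(-8 - 1*(-2)))*(99 + 6) = -(-8 + 2)*105 = -1*(-6)*105 = 6*105 = 630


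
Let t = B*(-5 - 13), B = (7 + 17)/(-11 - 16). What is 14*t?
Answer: 224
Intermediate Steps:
B = -8/9 (B = 24/(-27) = 24*(-1/27) = -8/9 ≈ -0.88889)
t = 16 (t = -8*(-5 - 13)/9 = -8/9*(-18) = 16)
14*t = 14*16 = 224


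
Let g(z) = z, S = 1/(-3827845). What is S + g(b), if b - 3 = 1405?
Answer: 5389605759/3827845 ≈ 1408.0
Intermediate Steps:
S = -1/3827845 ≈ -2.6124e-7
b = 1408 (b = 3 + 1405 = 1408)
S + g(b) = -1/3827845 + 1408 = 5389605759/3827845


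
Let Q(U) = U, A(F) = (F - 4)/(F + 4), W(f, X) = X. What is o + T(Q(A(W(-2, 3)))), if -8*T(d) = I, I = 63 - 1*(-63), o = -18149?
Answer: -72659/4 ≈ -18165.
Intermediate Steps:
A(F) = (-4 + F)/(4 + F)
I = 126 (I = 63 + 63 = 126)
T(d) = -63/4 (T(d) = -⅛*126 = -63/4)
o + T(Q(A(W(-2, 3)))) = -18149 - 63/4 = -72659/4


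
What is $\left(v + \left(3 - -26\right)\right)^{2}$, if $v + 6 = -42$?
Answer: $361$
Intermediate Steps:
$v = -48$ ($v = -6 - 42 = -48$)
$\left(v + \left(3 - -26\right)\right)^{2} = \left(-48 + \left(3 - -26\right)\right)^{2} = \left(-48 + \left(3 + 26\right)\right)^{2} = \left(-48 + 29\right)^{2} = \left(-19\right)^{2} = 361$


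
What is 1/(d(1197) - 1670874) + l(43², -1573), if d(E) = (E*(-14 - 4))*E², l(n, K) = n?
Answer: 57084128164211/30872973588 ≈ 1849.0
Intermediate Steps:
d(E) = -18*E³ (d(E) = (E*(-18))*E² = (-18*E)*E² = -18*E³)
1/(d(1197) - 1670874) + l(43², -1573) = 1/(-18*1197³ - 1670874) + 43² = 1/(-18*1715072373 - 1670874) + 1849 = 1/(-30871302714 - 1670874) + 1849 = 1/(-30872973588) + 1849 = -1/30872973588 + 1849 = 57084128164211/30872973588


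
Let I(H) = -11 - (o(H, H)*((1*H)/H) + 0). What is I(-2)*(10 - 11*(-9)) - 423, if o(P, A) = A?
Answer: -1404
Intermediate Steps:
I(H) = -11 - H (I(H) = -11 - (H*((1*H)/H) + 0) = -11 - (H*(H/H) + 0) = -11 - (H*1 + 0) = -11 - (H + 0) = -11 - H)
I(-2)*(10 - 11*(-9)) - 423 = (-11 - 1*(-2))*(10 - 11*(-9)) - 423 = (-11 + 2)*(10 + 99) - 423 = -9*109 - 423 = -981 - 423 = -1404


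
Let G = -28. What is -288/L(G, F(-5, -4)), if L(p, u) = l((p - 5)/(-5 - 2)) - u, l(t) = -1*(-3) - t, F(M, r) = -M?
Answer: 2016/47 ≈ 42.894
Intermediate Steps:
l(t) = 3 - t
L(p, u) = 16/7 - u + p/7 (L(p, u) = (3 - (p - 5)/(-5 - 2)) - u = (3 - (-5 + p)/(-7)) - u = (3 - (-5 + p)*(-1)/7) - u = (3 - (5/7 - p/7)) - u = (3 + (-5/7 + p/7)) - u = (16/7 + p/7) - u = 16/7 - u + p/7)
-288/L(G, F(-5, -4)) = -288/(16/7 - (-1)*(-5) + (⅐)*(-28)) = -288/(16/7 - 1*5 - 4) = -288/(16/7 - 5 - 4) = -288/(-47/7) = -288*(-7/47) = 2016/47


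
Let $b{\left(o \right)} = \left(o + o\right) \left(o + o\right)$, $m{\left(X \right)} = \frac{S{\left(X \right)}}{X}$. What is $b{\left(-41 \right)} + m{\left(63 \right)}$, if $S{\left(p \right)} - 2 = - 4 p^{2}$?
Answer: $\frac{407738}{63} \approx 6472.0$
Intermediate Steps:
$S{\left(p \right)} = 2 - 4 p^{2}$
$m{\left(X \right)} = \frac{2 - 4 X^{2}}{X}$
$b{\left(o \right)} = 4 o^{2}$ ($b{\left(o \right)} = 2 o 2 o = 4 o^{2}$)
$b{\left(-41 \right)} + m{\left(63 \right)} = 4 \left(-41\right)^{2} + \left(\left(-4\right) 63 + \frac{2}{63}\right) = 4 \cdot 1681 + \left(-252 + 2 \cdot \frac{1}{63}\right) = 6724 + \left(-252 + \frac{2}{63}\right) = 6724 - \frac{15874}{63} = \frac{407738}{63}$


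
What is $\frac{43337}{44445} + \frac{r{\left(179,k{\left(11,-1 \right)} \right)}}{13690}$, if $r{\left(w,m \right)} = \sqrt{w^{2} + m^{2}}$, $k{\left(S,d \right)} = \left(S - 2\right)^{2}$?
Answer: $\frac{43337}{44445} + \frac{\sqrt{38602}}{13690} \approx 0.98942$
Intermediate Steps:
$k{\left(S,d \right)} = \left(-2 + S\right)^{2}$
$r{\left(w,m \right)} = \sqrt{m^{2} + w^{2}}$
$\frac{43337}{44445} + \frac{r{\left(179,k{\left(11,-1 \right)} \right)}}{13690} = \frac{43337}{44445} + \frac{\sqrt{\left(\left(-2 + 11\right)^{2}\right)^{2} + 179^{2}}}{13690} = 43337 \cdot \frac{1}{44445} + \sqrt{\left(9^{2}\right)^{2} + 32041} \cdot \frac{1}{13690} = \frac{43337}{44445} + \sqrt{81^{2} + 32041} \cdot \frac{1}{13690} = \frac{43337}{44445} + \sqrt{6561 + 32041} \cdot \frac{1}{13690} = \frac{43337}{44445} + \sqrt{38602} \cdot \frac{1}{13690} = \frac{43337}{44445} + \frac{\sqrt{38602}}{13690}$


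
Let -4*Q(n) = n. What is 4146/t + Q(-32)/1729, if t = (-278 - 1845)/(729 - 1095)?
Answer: 2623663828/3670667 ≈ 714.76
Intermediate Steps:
t = 2123/366 (t = -2123/(-366) = -2123*(-1/366) = 2123/366 ≈ 5.8005)
Q(n) = -n/4
4146/t + Q(-32)/1729 = 4146/(2123/366) - ¼*(-32)/1729 = 4146*(366/2123) + 8*(1/1729) = 1517436/2123 + 8/1729 = 2623663828/3670667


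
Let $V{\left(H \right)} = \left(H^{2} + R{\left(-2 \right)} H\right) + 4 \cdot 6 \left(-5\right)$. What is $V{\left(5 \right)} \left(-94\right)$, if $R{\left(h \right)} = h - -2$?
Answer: $8930$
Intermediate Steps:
$R{\left(h \right)} = 2 + h$ ($R{\left(h \right)} = h + 2 = 2 + h$)
$V{\left(H \right)} = -120 + H^{2}$ ($V{\left(H \right)} = \left(H^{2} + \left(2 - 2\right) H\right) + 4 \cdot 6 \left(-5\right) = \left(H^{2} + 0 H\right) + 24 \left(-5\right) = \left(H^{2} + 0\right) - 120 = H^{2} - 120 = -120 + H^{2}$)
$V{\left(5 \right)} \left(-94\right) = \left(-120 + 5^{2}\right) \left(-94\right) = \left(-120 + 25\right) \left(-94\right) = \left(-95\right) \left(-94\right) = 8930$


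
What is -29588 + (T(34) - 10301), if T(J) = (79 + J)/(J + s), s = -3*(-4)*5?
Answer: -3749453/94 ≈ -39888.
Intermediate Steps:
s = 60 (s = 12*5 = 60)
T(J) = (79 + J)/(60 + J) (T(J) = (79 + J)/(J + 60) = (79 + J)/(60 + J))
-29588 + (T(34) - 10301) = -29588 + ((79 + 34)/(60 + 34) - 10301) = -29588 + (113/94 - 10301) = -29588 - 968181/94 = -3749453/94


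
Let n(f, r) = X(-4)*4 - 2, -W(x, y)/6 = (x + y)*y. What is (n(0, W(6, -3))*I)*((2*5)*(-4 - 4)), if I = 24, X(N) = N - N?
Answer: 3840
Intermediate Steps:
X(N) = 0
W(x, y) = -6*y*(x + y) (W(x, y) = -6*(x + y)*y = -6*y*(x + y))
n(f, r) = -2 (n(f, r) = 0*4 - 2 = 0 - 2 = -2)
(n(0, W(6, -3))*I)*((2*5)*(-4 - 4)) = (-2*24)*((2*5)*(-4 - 4)) = -480*(-8) = -48*(-80) = 3840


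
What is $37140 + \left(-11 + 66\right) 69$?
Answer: $40935$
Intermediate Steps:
$37140 + \left(-11 + 66\right) 69 = 37140 + 55 \cdot 69 = 37140 + 3795 = 40935$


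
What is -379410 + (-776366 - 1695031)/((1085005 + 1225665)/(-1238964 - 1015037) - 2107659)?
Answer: -1802445301109156493/4750667804329 ≈ -3.7941e+5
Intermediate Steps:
-379410 + (-776366 - 1695031)/((1085005 + 1225665)/(-1238964 - 1015037) - 2107659) = -379410 - 2471397/(2310670/(-2254001) - 2107659) = -379410 - 2471397/(2310670*(-1/2254001) - 2107659) = -379410 - 2471397/(-2310670/2254001 - 2107659) = -379410 - 2471397/(-4750667804329/2254001) = -379410 - 2471397*(-2254001/4750667804329) = -379410 + 5570531309397/4750667804329 = -1802445301109156493/4750667804329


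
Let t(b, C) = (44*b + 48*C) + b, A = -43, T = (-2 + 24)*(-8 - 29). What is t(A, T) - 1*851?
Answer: -41858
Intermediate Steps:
T = -814 (T = 22*(-37) = -814)
t(b, C) = 45*b + 48*C
t(A, T) - 1*851 = (45*(-43) + 48*(-814)) - 1*851 = (-1935 - 39072) - 851 = -41007 - 851 = -41858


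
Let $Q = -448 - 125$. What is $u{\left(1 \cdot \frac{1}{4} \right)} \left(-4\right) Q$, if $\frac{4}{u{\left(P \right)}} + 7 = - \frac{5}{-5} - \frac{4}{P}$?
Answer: $- \frac{4584}{11} \approx -416.73$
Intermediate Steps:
$u{\left(P \right)} = \frac{4}{-6 - \frac{4}{P}}$ ($u{\left(P \right)} = \frac{4}{-7 - \left(-1 + \frac{4}{P}\right)} = \frac{4}{-7 + \left(1 - \frac{4}{P}\right)} = \frac{4}{-6 - \frac{4}{P}}$)
$Q = -573$
$u{\left(1 \cdot \frac{1}{4} \right)} \left(-4\right) Q = - \frac{2 \cdot 1 \cdot \frac{1}{4}}{2 + 3 \cdot 1 \cdot \frac{1}{4}} \left(-4\right) \left(-573\right) = \left(-2\right) \frac{1}{4} \frac{1}{2 + 3 \cdot \frac{1}{4}} \left(-4\right) \left(-573\right) = \left(-2\right) \frac{1}{4} \frac{1}{2 + \frac{3}{4}} \left(-4\right) \left(-573\right) = \left(-2\right) \frac{1}{4} \frac{1}{\frac{11}{4}} \left(-4\right) \left(-573\right) = \left(-2\right) \frac{1}{4} \cdot \frac{4}{11} \left(-4\right) \left(-573\right) = \left(- \frac{2}{11}\right) \left(-4\right) \left(-573\right) = \frac{8}{11} \left(-573\right) = - \frac{4584}{11}$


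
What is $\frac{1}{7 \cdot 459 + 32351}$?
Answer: $\frac{1}{35564} \approx 2.8118 \cdot 10^{-5}$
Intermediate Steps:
$\frac{1}{7 \cdot 459 + 32351} = \frac{1}{3213 + 32351} = \frac{1}{35564}$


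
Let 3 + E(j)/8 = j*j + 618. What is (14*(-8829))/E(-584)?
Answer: -61803/1366684 ≈ -0.045221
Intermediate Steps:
E(j) = 4920 + 8*j² (E(j) = -24 + 8*(j*j + 618) = -24 + 8*(j² + 618) = -24 + 8*(618 + j²) = -24 + (4944 + 8*j²) = 4920 + 8*j²)
(14*(-8829))/E(-584) = (14*(-8829))/(4920 + 8*(-584)²) = -123606/(4920 + 8*341056) = -123606/(4920 + 2728448) = -123606/2733368 = -123606*1/2733368 = -61803/1366684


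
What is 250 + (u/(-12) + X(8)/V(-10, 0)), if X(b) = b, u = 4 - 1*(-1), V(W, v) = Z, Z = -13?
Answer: 38839/156 ≈ 248.97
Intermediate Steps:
V(W, v) = -13
u = 5 (u = 4 + 1 = 5)
250 + (u/(-12) + X(8)/V(-10, 0)) = 250 + (5/(-12) + 8/(-13)) = 250 + (5*(-1/12) + 8*(-1/13)) = 250 + (-5/12 - 8/13) = 250 - 161/156 = 38839/156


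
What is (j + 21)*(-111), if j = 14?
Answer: -3885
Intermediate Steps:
(j + 21)*(-111) = (14 + 21)*(-111) = 35*(-111) = -3885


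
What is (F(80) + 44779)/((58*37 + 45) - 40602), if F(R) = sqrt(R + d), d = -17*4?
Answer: -44779/38411 - 2*sqrt(3)/38411 ≈ -1.1659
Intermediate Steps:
d = -68
F(R) = sqrt(-68 + R) (F(R) = sqrt(R - 68) = sqrt(-68 + R))
(F(80) + 44779)/((58*37 + 45) - 40602) = (sqrt(-68 + 80) + 44779)/((58*37 + 45) - 40602) = (sqrt(12) + 44779)/((2146 + 45) - 40602) = (2*sqrt(3) + 44779)/(2191 - 40602) = (44779 + 2*sqrt(3))/(-38411) = (44779 + 2*sqrt(3))*(-1/38411) = -44779/38411 - 2*sqrt(3)/38411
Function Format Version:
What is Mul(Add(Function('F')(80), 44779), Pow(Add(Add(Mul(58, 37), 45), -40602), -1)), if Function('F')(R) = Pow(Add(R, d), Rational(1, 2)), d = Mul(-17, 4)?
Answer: Add(Rational(-44779, 38411), Mul(Rational(-2, 38411), Pow(3, Rational(1, 2)))) ≈ -1.1659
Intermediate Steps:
d = -68
Function('F')(R) = Pow(Add(-68, R), Rational(1, 2)) (Function('F')(R) = Pow(Add(R, -68), Rational(1, 2)) = Pow(Add(-68, R), Rational(1, 2)))
Mul(Add(Function('F')(80), 44779), Pow(Add(Add(Mul(58, 37), 45), -40602), -1)) = Mul(Add(Pow(Add(-68, 80), Rational(1, 2)), 44779), Pow(Add(Add(Mul(58, 37), 45), -40602), -1)) = Mul(Add(Pow(12, Rational(1, 2)), 44779), Pow(Add(Add(2146, 45), -40602), -1)) = Mul(Add(Mul(2, Pow(3, Rational(1, 2))), 44779), Pow(Add(2191, -40602), -1)) = Mul(Add(44779, Mul(2, Pow(3, Rational(1, 2)))), Pow(-38411, -1)) = Mul(Add(44779, Mul(2, Pow(3, Rational(1, 2)))), Rational(-1, 38411)) = Add(Rational(-44779, 38411), Mul(Rational(-2, 38411), Pow(3, Rational(1, 2))))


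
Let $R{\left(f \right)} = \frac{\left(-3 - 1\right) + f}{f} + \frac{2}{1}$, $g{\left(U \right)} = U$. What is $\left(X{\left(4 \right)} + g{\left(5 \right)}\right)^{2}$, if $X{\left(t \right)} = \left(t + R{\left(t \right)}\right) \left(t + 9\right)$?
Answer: $6889$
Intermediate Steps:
$R{\left(f \right)} = 2 + \frac{-4 + f}{f}$ ($R{\left(f \right)} = \frac{-4 + f}{f} + 2 \cdot 1 = \frac{-4 + f}{f} + 2 = 2 + \frac{-4 + f}{f}$)
$X{\left(t \right)} = \left(9 + t\right) \left(3 + t - \frac{4}{t}\right)$ ($X{\left(t \right)} = \left(t + \left(3 - \frac{4}{t}\right)\right) \left(t + 9\right) = \left(3 + t - \frac{4}{t}\right) \left(9 + t\right) = \left(9 + t\right) \left(3 + t - \frac{4}{t}\right)$)
$\left(X{\left(4 \right)} + g{\left(5 \right)}\right)^{2} = \left(\left(23 + 4^{2} - \frac{36}{4} + 12 \cdot 4\right) + 5\right)^{2} = \left(\left(23 + 16 - 9 + 48\right) + 5\right)^{2} = \left(78 + 5\right)^{2} = 83^{2} = 6889$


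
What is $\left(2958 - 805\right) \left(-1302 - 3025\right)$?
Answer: $-9316031$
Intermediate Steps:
$\left(2958 - 805\right) \left(-1302 - 3025\right) = 2153 \left(-4327\right) = -9316031$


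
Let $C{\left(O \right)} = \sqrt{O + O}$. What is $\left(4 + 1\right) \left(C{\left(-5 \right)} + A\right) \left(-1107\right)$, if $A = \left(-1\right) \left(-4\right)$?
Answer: $-22140 - 5535 i \sqrt{10} \approx -22140.0 - 17503.0 i$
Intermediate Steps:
$C{\left(O \right)} = \sqrt{2} \sqrt{O}$ ($C{\left(O \right)} = \sqrt{2 O} = \sqrt{2} \sqrt{O}$)
$A = 4$
$\left(4 + 1\right) \left(C{\left(-5 \right)} + A\right) \left(-1107\right) = \left(4 + 1\right) \left(\sqrt{2} \sqrt{-5} + 4\right) \left(-1107\right) = 5 \left(\sqrt{2} i \sqrt{5} + 4\right) \left(-1107\right) = 5 \left(i \sqrt{10} + 4\right) \left(-1107\right) = 5 \left(4 + i \sqrt{10}\right) \left(-1107\right) = \left(20 + 5 i \sqrt{10}\right) \left(-1107\right) = -22140 - 5535 i \sqrt{10}$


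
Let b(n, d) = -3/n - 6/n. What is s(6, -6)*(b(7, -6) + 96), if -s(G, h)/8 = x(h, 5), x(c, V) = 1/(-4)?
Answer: 1326/7 ≈ 189.43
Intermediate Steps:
b(n, d) = -9/n
x(c, V) = -¼
s(G, h) = 2 (s(G, h) = -8*(-¼) = 2)
s(6, -6)*(b(7, -6) + 96) = 2*(-9/7 + 96) = 2*(663/7) = 1326/7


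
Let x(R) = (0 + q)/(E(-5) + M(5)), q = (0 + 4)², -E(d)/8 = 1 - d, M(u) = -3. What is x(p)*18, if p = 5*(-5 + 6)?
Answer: -96/17 ≈ -5.6471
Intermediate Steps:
E(d) = -8 + 8*d (E(d) = -8*(1 - d) = -8 + 8*d)
p = 5 (p = 5*1 = 5)
q = 16 (q = 4² = 16)
x(R) = -16/51 (x(R) = (0 + 16)/((-8 + 8*(-5)) - 3) = 16/((-8 - 40) - 3) = 16/(-48 - 3) = 16/(-51) = 16*(-1/51) = -16/51)
x(p)*18 = -16/51*18 = -96/17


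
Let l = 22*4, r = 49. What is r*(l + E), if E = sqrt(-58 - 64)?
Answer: 4312 + 49*I*sqrt(122) ≈ 4312.0 + 541.22*I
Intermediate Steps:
E = I*sqrt(122) (E = sqrt(-122) = I*sqrt(122) ≈ 11.045*I)
l = 88
r*(l + E) = 49*(88 + I*sqrt(122)) = 4312 + 49*I*sqrt(122)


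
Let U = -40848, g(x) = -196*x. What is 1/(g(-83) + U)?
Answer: -1/24580 ≈ -4.0683e-5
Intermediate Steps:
1/(g(-83) + U) = 1/(-196*(-83) - 40848) = 1/(16268 - 40848) = 1/(-24580) = -1/24580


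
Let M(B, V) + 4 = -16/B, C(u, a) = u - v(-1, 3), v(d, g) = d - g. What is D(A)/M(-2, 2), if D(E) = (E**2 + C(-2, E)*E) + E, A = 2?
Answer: 5/2 ≈ 2.5000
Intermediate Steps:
C(u, a) = 4 + u (C(u, a) = u - (-1 - 1*3) = u - (-1 - 3) = u - 1*(-4) = u + 4 = 4 + u)
M(B, V) = -4 - 16/B
D(E) = E**2 + 3*E (D(E) = (E**2 + (4 - 2)*E) + E = (E**2 + 2*E) + E = E**2 + 3*E)
D(A)/M(-2, 2) = (2*(3 + 2))/(-4 - 16/(-2)) = (2*5)/(-4 - 16*(-1/2)) = 10/(-4 + 8) = 10/4 = 10*(1/4) = 5/2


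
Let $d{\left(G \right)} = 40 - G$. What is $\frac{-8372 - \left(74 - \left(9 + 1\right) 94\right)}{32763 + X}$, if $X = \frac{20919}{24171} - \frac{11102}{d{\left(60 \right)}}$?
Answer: $- \frac{22398460}{99426261} \approx -0.22528$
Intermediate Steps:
$X = \frac{44794137}{80570}$ ($X = \frac{20919}{24171} - \frac{11102}{40 - 60} = 20919 \cdot \frac{1}{24171} - \frac{11102}{40 - 60} = \frac{6973}{8057} - \frac{11102}{-20} = \frac{6973}{8057} - - \frac{5551}{10} = \frac{6973}{8057} + \frac{5551}{10} = \frac{44794137}{80570} \approx 555.97$)
$\frac{-8372 - \left(74 - \left(9 + 1\right) 94\right)}{32763 + X} = \frac{-8372 - \left(74 - \left(9 + 1\right) 94\right)}{32763 + \frac{44794137}{80570}} = \frac{-8372 + \left(-74 + 10 \cdot 94\right)}{\frac{2684509047}{80570}} = \left(-8372 + \left(-74 + 940\right)\right) \frac{80570}{2684509047} = \left(-8372 + 866\right) \frac{80570}{2684509047} = \left(-7506\right) \frac{80570}{2684509047} = - \frac{22398460}{99426261}$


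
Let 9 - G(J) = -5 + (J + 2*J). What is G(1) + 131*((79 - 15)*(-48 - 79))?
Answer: -1064757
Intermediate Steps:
G(J) = 14 - 3*J (G(J) = 9 - (-5 + (J + 2*J)) = 9 - (-5 + 3*J) = 9 + (5 - 3*J) = 14 - 3*J)
G(1) + 131*((79 - 15)*(-48 - 79)) = (14 - 3*1) + 131*((79 - 15)*(-48 - 79)) = (14 - 3) + 131*(64*(-127)) = 11 + 131*(-8128) = 11 - 1064768 = -1064757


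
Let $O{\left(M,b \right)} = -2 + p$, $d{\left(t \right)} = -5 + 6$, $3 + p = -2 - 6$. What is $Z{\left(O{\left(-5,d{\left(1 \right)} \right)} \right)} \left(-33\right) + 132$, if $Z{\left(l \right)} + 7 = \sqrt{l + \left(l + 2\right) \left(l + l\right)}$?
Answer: $363 - 33 \sqrt{273} \approx -182.25$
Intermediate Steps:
$p = -11$ ($p = -3 - 8 = -11$)
$d{\left(t \right)} = 1$
$O{\left(M,b \right)} = -13$ ($O{\left(M,b \right)} = -2 - 11 = -13$)
$Z{\left(l \right)} = -7 + \sqrt{l + 2 l \left(2 + l\right)}$ ($Z{\left(l \right)} = -7 + \sqrt{l + \left(l + 2\right) \left(l + l\right)} = -7 + \sqrt{l + \left(2 + l\right) 2 l} = -7 + \sqrt{l + 2 l \left(2 + l\right)}$)
$Z{\left(O{\left(-5,d{\left(1 \right)} \right)} \right)} \left(-33\right) + 132 = \left(-7 + \sqrt{- 13 \left(5 + 2 \left(-13\right)\right)}\right) \left(-33\right) + 132 = \left(-7 + \sqrt{- 13 \left(5 - 26\right)}\right) \left(-33\right) + 132 = \left(-7 + \sqrt{\left(-13\right) \left(-21\right)}\right) \left(-33\right) + 132 = \left(-7 + \sqrt{273}\right) \left(-33\right) + 132 = \left(231 - 33 \sqrt{273}\right) + 132 = 363 - 33 \sqrt{273}$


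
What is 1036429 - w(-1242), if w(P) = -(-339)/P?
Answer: 429081719/414 ≈ 1.0364e+6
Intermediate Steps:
w(P) = 339/P
1036429 - w(-1242) = 1036429 - 339/(-1242) = 1036429 - 339*(-1)/1242 = 1036429 - 1*(-113/414) = 1036429 + 113/414 = 429081719/414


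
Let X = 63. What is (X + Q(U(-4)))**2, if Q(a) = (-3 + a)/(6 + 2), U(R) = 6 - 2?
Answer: 255025/64 ≈ 3984.8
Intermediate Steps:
U(R) = 4
Q(a) = -3/8 + a/8 (Q(a) = (-3 + a)/8 = (-3 + a)*(1/8) = -3/8 + a/8)
(X + Q(U(-4)))**2 = (63 + (-3/8 + (1/8)*4))**2 = (63 + (-3/8 + 1/2))**2 = (63 + 1/8)**2 = (505/8)**2 = 255025/64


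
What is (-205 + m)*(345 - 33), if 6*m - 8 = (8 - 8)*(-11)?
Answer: -63544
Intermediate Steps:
m = 4/3 (m = 4/3 + ((8 - 8)*(-11))/6 = 4/3 + (0*(-11))/6 = 4/3 + (⅙)*0 = 4/3 + 0 = 4/3 ≈ 1.3333)
(-205 + m)*(345 - 33) = (-205 + 4/3)*(345 - 33) = -611/3*312 = -63544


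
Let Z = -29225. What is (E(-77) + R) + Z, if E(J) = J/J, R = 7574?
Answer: -21650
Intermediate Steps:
E(J) = 1
(E(-77) + R) + Z = (1 + 7574) - 29225 = 7575 - 29225 = -21650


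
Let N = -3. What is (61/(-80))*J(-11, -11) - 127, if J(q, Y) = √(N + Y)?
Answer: -127 - 61*I*√14/80 ≈ -127.0 - 2.853*I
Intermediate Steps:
J(q, Y) = √(-3 + Y)
(61/(-80))*J(-11, -11) - 127 = (61/(-80))*√(-3 - 11) - 127 = (61*(-1/80))*√(-14) - 127 = -61*I*√14/80 - 127 = -127 - 61*I*√14/80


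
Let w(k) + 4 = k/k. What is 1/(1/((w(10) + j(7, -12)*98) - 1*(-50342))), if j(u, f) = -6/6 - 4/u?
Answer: 50185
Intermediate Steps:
w(k) = -3 (w(k) = -4 + k/k = -4 + 1 = -3)
j(u, f) = -1 - 4/u (j(u, f) = -6*⅙ - 4/u = -1 - 4/u)
1/(1/((w(10) + j(7, -12)*98) - 1*(-50342))) = 1/(1/((-3 + ((-4 - 1*7)/7)*98) - 1*(-50342))) = 1/(1/((-3 + ((-4 - 7)/7)*98) + 50342)) = 1/(1/((-3 + ((⅐)*(-11))*98) + 50342)) = 1/(1/((-3 - 11/7*98) + 50342)) = 1/(1/((-3 - 154) + 50342)) = 1/(1/(-157 + 50342)) = 1/(1/50185) = 50185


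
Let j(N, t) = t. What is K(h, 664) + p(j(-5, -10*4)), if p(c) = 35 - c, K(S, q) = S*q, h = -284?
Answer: -188501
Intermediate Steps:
K(h, 664) + p(j(-5, -10*4)) = -284*664 + (35 - (-10)*4) = -188576 + (35 - 1*(-40)) = -188576 + (35 + 40) = -188576 + 75 = -188501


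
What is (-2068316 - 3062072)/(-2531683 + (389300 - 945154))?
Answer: 5130388/3087537 ≈ 1.6616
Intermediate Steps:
(-2068316 - 3062072)/(-2531683 + (389300 - 945154)) = -5130388/(-2531683 - 555854) = -5130388/(-3087537) = -5130388*(-1/3087537) = 5130388/3087537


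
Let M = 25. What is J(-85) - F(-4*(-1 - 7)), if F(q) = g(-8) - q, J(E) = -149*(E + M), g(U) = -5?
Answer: 8977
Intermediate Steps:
J(E) = -3725 - 149*E (J(E) = -149*(E + 25) = -149*(25 + E) = -3725 - 149*E)
F(q) = -5 - q
J(-85) - F(-4*(-1 - 7)) = (-3725 - 149*(-85)) - (-5 - (-4)*(-1 - 7)) = (-3725 + 12665) - (-5 - (-4)*(-8)) = 8940 - (-5 - 1*32) = 8940 - (-5 - 32) = 8940 - 1*(-37) = 8940 + 37 = 8977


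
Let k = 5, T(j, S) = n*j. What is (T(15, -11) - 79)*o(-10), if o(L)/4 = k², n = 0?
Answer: -7900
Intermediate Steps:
T(j, S) = 0 (T(j, S) = 0*j = 0)
o(L) = 100 (o(L) = 4*5² = 4*25 = 100)
(T(15, -11) - 79)*o(-10) = (0 - 79)*100 = -79*100 = -7900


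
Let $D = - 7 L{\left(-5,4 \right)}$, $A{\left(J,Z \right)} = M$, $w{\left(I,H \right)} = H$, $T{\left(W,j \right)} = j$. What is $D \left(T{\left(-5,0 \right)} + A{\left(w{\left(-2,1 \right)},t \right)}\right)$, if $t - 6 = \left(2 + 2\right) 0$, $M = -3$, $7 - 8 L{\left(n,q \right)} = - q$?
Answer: $\frac{231}{8} \approx 28.875$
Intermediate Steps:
$L{\left(n,q \right)} = \frac{7}{8} + \frac{q}{8}$ ($L{\left(n,q \right)} = \frac{7}{8} - \frac{\left(-1\right) q}{8} = \frac{7}{8} + \frac{q}{8}$)
$t = 6$ ($t = 6 + \left(2 + 2\right) 0 = 6 + 4 \cdot 0 = 6 + 0 = 6$)
$A{\left(J,Z \right)} = -3$
$D = - \frac{77}{8}$ ($D = - 7 \left(\frac{7}{8} + \frac{1}{8} \cdot 4\right) = - 7 \left(\frac{7}{8} + \frac{1}{2}\right) = \left(-7\right) \frac{11}{8} = - \frac{77}{8} \approx -9.625$)
$D \left(T{\left(-5,0 \right)} + A{\left(w{\left(-2,1 \right)},t \right)}\right) = - \frac{77 \left(0 - 3\right)}{8} = \left(- \frac{77}{8}\right) \left(-3\right) = \frac{231}{8}$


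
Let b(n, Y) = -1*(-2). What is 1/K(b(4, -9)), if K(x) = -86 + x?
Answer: -1/84 ≈ -0.011905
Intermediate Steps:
b(n, Y) = 2
1/K(b(4, -9)) = 1/(-86 + 2) = 1/(-84) = -1/84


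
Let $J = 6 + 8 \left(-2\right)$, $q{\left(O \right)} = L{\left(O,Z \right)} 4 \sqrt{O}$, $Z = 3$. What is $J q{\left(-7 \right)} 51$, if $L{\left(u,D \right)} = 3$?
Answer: $- 6120 i \sqrt{7} \approx - 16192.0 i$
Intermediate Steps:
$q{\left(O \right)} = 12 \sqrt{O}$ ($q{\left(O \right)} = 3 \cdot 4 \sqrt{O} = 12 \sqrt{O}$)
$J = -10$ ($J = 6 - 16 = -10$)
$J q{\left(-7 \right)} 51 = - 10 \cdot 12 \sqrt{-7} \cdot 51 = - 10 \cdot 12 i \sqrt{7} \cdot 51 = - 120 i \sqrt{7} \cdot 51 = - 6120 i \sqrt{7}$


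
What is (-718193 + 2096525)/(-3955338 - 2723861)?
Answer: -1378332/6679199 ≈ -0.20636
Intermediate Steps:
(-718193 + 2096525)/(-3955338 - 2723861) = 1378332/(-6679199) = 1378332*(-1/6679199) = -1378332/6679199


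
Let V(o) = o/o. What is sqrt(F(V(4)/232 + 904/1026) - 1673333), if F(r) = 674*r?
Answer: I*sqrt(164541583954095)/9918 ≈ 1293.3*I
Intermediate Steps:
V(o) = 1
sqrt(F(V(4)/232 + 904/1026) - 1673333) = sqrt(674*(1/232 + 904/1026) - 1673333) = sqrt(674*(1*(1/232) + 904*(1/1026)) - 1673333) = sqrt(674*(1/232 + 452/513) - 1673333) = sqrt(674*(105377/119016) - 1673333) = sqrt(35512049/59508 - 1673333) = sqrt(-99541188115/59508) = I*sqrt(164541583954095)/9918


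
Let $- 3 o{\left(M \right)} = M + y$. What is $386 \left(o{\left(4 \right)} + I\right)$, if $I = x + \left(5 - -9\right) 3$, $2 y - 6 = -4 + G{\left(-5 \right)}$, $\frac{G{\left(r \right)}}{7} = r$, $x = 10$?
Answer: $\frac{65041}{3} \approx 21680.0$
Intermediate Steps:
$G{\left(r \right)} = 7 r$
$y = - \frac{33}{2}$ ($y = 3 + \frac{-4 + 7 \left(-5\right)}{2} = 3 + \frac{-4 - 35}{2} = 3 + \frac{1}{2} \left(-39\right) = 3 - \frac{39}{2} = - \frac{33}{2} \approx -16.5$)
$o{\left(M \right)} = \frac{11}{2} - \frac{M}{3}$ ($o{\left(M \right)} = - \frac{M - \frac{33}{2}}{3} = - \frac{- \frac{33}{2} + M}{3} = \frac{11}{2} - \frac{M}{3}$)
$I = 52$ ($I = 10 + \left(5 - -9\right) 3 = 10 + \left(5 + 9\right) 3 = 10 + 14 \cdot 3 = 10 + 42 = 52$)
$386 \left(o{\left(4 \right)} + I\right) = 386 \left(\left(\frac{11}{2} - \frac{4}{3}\right) + 52\right) = 386 \left(\frac{25}{6} + 52\right) = 386 \cdot \frac{337}{6} = \frac{65041}{3}$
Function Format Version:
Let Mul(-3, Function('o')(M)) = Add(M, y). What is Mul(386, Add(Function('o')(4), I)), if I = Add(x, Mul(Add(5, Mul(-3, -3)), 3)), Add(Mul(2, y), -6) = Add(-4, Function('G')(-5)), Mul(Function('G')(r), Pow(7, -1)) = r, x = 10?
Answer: Rational(65041, 3) ≈ 21680.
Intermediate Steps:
Function('G')(r) = Mul(7, r)
y = Rational(-33, 2) (y = Add(3, Mul(Rational(1, 2), Add(-4, Mul(7, -5)))) = Add(3, Mul(Rational(1, 2), Add(-4, -35))) = Add(3, Mul(Rational(1, 2), -39)) = Add(3, Rational(-39, 2)) = Rational(-33, 2) ≈ -16.500)
Function('o')(M) = Add(Rational(11, 2), Mul(Rational(-1, 3), M)) (Function('o')(M) = Mul(Rational(-1, 3), Add(M, Rational(-33, 2))) = Mul(Rational(-1, 3), Add(Rational(-33, 2), M)) = Add(Rational(11, 2), Mul(Rational(-1, 3), M)))
I = 52 (I = Add(10, Mul(Add(5, Mul(-3, -3)), 3)) = Add(10, Mul(Add(5, 9), 3)) = Add(10, Mul(14, 3)) = Add(10, 42) = 52)
Mul(386, Add(Function('o')(4), I)) = Mul(386, Add(Add(Rational(11, 2), Mul(Rational(-1, 3), 4)), 52)) = Mul(386, Add(Add(Rational(11, 2), Rational(-4, 3)), 52)) = Mul(386, Add(Rational(25, 6), 52)) = Mul(386, Rational(337, 6)) = Rational(65041, 3)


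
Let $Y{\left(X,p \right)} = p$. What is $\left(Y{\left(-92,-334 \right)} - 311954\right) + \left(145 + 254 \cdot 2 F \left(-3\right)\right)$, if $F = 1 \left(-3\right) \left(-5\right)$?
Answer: $-335003$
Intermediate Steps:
$F = 15$ ($F = \left(-3\right) \left(-5\right) = 15$)
$\left(Y{\left(-92,-334 \right)} - 311954\right) + \left(145 + 254 \cdot 2 F \left(-3\right)\right) = \left(-334 - 311954\right) + \left(145 + 254 \cdot 2 \cdot 15 \left(-3\right)\right) = -312288 + \left(145 + 254 \cdot 30 \left(-3\right)\right) = -312288 + \left(145 + 254 \left(-90\right)\right) = -312288 + \left(145 - 22860\right) = -312288 - 22715 = -335003$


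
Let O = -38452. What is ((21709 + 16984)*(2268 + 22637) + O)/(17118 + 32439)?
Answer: 321203571/16519 ≈ 19445.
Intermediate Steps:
((21709 + 16984)*(2268 + 22637) + O)/(17118 + 32439) = ((21709 + 16984)*(2268 + 22637) - 38452)/(17118 + 32439) = (38693*24905 - 38452)/49557 = (963649165 - 38452)*(1/49557) = 963610713*(1/49557) = 321203571/16519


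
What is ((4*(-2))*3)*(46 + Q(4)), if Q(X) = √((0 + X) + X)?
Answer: -1104 - 48*√2 ≈ -1171.9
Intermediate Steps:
Q(X) = √2*√X (Q(X) = √(X + X) = √(2*X) = √2*√X)
((4*(-2))*3)*(46 + Q(4)) = ((4*(-2))*3)*(46 + √2*√4) = (-8*3)*(46 + √2*2) = -24*(46 + 2*√2) = -1104 - 48*√2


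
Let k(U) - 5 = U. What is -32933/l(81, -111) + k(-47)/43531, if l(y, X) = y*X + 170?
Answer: 1433235941/383986951 ≈ 3.7325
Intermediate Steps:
k(U) = 5 + U
l(y, X) = 170 + X*y (l(y, X) = X*y + 170 = 170 + X*y)
-32933/l(81, -111) + k(-47)/43531 = -32933/(170 - 111*81) + (5 - 47)/43531 = -32933/(170 - 8991) - 42*1/43531 = -32933/(-8821) - 42/43531 = -32933*(-1/8821) - 42/43531 = 32933/8821 - 42/43531 = 1433235941/383986951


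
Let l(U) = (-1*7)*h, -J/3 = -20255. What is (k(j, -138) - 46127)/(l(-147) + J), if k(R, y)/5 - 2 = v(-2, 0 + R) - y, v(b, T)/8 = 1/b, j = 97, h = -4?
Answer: -45447/60793 ≈ -0.74757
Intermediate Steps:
J = 60765 (J = -3*(-20255) = 60765)
l(U) = 28 (l(U) = -1*7*(-4) = -7*(-4) = 28)
v(b, T) = 8/b
k(R, y) = -10 - 5*y (k(R, y) = 10 + 5*(8/(-2) - y) = 10 + 5*(8*(-½) - y) = 10 + 5*(-4 - y) = 10 + (-20 - 5*y) = -10 - 5*y)
(k(j, -138) - 46127)/(l(-147) + J) = ((-10 - 5*(-138)) - 46127)/(28 + 60765) = ((-10 + 690) - 46127)/60793 = (680 - 46127)*(1/60793) = -45447*1/60793 = -45447/60793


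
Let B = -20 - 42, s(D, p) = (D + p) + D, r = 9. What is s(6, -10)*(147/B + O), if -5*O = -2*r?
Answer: 381/155 ≈ 2.4581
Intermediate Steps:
s(D, p) = p + 2*D
B = -62
O = 18/5 (O = -(-2)*9/5 = -⅕*(-18) = 18/5 ≈ 3.6000)
s(6, -10)*(147/B + O) = (-10 + 2*6)*(147/(-62) + 18/5) = (-10 + 12)*(147*(-1/62) + 18/5) = 2*(-147/62 + 18/5) = 2*(381/310) = 381/155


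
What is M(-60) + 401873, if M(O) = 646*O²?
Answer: 2727473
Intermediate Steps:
M(-60) + 401873 = 646*(-60)² + 401873 = 646*3600 + 401873 = 2325600 + 401873 = 2727473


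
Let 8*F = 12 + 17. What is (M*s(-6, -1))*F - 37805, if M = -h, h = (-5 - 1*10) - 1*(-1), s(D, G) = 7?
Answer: -149799/4 ≈ -37450.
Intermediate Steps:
h = -14 (h = (-5 - 10) + 1 = -15 + 1 = -14)
M = 14 (M = -1*(-14) = 14)
F = 29/8 (F = (12 + 17)/8 = (⅛)*29 = 29/8 ≈ 3.6250)
(M*s(-6, -1))*F - 37805 = (14*7)*(29/8) - 37805 = 98*(29/8) - 37805 = 1421/4 - 37805 = -149799/4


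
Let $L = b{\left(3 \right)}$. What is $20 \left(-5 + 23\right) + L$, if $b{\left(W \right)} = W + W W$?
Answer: $372$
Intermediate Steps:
$b{\left(W \right)} = W + W^{2}$
$L = 12$ ($L = 3 \left(1 + 3\right) = 3 \cdot 4 = 12$)
$20 \left(-5 + 23\right) + L = 20 \left(-5 + 23\right) + 12 = 20 \cdot 18 + 12 = 360 + 12 = 372$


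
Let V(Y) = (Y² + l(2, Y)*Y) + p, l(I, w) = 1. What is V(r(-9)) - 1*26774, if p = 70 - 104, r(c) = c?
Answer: -26736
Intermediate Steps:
p = -34
V(Y) = -34 + Y + Y² (V(Y) = (Y² + 1*Y) - 34 = (Y² + Y) - 34 = (Y + Y²) - 34 = -34 + Y + Y²)
V(r(-9)) - 1*26774 = (-34 - 9 + (-9)²) - 1*26774 = (-34 - 9 + 81) - 26774 = 38 - 26774 = -26736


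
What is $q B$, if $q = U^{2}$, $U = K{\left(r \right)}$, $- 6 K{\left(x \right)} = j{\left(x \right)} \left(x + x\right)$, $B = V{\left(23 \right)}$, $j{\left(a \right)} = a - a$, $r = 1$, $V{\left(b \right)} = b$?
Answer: $0$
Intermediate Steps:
$j{\left(a \right)} = 0$
$B = 23$
$K{\left(x \right)} = 0$ ($K{\left(x \right)} = - \frac{0 \left(x + x\right)}{6} = - \frac{0 \cdot 2 x}{6} = \left(- \frac{1}{6}\right) 0 = 0$)
$U = 0$
$q = 0$ ($q = 0^{2} = 0$)
$q B = 0 \cdot 23 = 0$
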